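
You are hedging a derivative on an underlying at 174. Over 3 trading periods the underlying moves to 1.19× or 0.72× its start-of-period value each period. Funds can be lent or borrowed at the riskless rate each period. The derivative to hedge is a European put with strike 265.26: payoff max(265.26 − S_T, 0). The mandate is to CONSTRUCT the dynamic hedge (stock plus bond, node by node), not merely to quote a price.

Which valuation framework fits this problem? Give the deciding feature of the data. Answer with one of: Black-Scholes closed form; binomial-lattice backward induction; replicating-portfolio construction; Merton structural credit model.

framework: replicating-portfolio construction

Key observation: a price alone would not answer the question — the per-node share/bond construction on the spot-174, 1.19/0.72 tree is required, and only the replicating-portfolio method yields it.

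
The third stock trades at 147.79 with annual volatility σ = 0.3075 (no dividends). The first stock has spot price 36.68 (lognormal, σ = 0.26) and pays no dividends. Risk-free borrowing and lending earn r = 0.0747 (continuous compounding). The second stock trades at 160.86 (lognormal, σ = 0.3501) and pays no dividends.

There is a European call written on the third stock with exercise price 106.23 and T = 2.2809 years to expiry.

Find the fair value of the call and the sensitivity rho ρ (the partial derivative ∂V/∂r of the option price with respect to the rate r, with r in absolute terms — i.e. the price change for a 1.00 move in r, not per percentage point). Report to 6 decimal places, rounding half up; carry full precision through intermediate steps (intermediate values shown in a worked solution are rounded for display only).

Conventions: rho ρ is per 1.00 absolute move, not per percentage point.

σ√T = 0.3075·√2.2809 = 0.464406
d₁ = (ln(S/K) + (r+σ²/2)T) / (σ√T) = (ln(147.79/106.23) + (0.0747+0.3075²/2)·2.2809) / 0.464406 = (0.330186 + 0.278220) / 0.464406 = 1.310072
d₂ = d₁ − σ√T = 1.310072 − 0.464406 = 0.845665
e^{−rT} = 0.843342
N(d₁) = 0.904914,  N(d₂) = 0.801130
Call price V = S·N(d₁) − K·e^{−rT}·N(d₂) = 133.737268 − 71.771793 = 61.965475
ρ = K·T·e^{−rT}·N(d₂) = 163.704283

price = 61.965475
ρ = 163.704283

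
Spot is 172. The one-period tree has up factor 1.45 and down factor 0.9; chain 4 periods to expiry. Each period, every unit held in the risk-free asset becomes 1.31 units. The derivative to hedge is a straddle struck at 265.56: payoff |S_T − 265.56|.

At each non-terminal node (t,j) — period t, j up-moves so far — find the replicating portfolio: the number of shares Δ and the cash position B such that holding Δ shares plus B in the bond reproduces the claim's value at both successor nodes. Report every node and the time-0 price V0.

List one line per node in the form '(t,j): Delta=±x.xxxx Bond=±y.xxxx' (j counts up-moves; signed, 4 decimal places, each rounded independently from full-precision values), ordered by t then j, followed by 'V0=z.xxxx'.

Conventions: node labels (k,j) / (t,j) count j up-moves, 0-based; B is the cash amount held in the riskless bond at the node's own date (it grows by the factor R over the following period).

(0,0): Delta=0.8752 Bond=-65.4720
(1,0): Delta=0.5038 Bond=-28.2758
(1,1): Delta=0.9539 Bond=-105.4000
(2,0): Delta=-0.5936 Bond=115.8498
(2,1): Delta=0.7364 Bond=-89.2480
(2,2): Delta=1.0000 Bond=-154.7462
(3,0): Delta=-1.0000 Bond=202.7176
(3,1): Delta=-0.5075 Bond=134.3643
(3,2): Delta=1.0000 Bond=-202.7176
(3,3): Delta=1.0000 Bond=-202.7176
V0=85.0592

No-arbitrage ⇒ martingale measure with p* = (R−d)/(u−d) = 0.7455.
Expiry values: V(4,0)=152.7108, V(4,1)=83.7474, V(4,2)=27.3603, V(4,3)=206.3671, V(4,4)=494.7671
Node (3,0) S=125.3880: V=(p*·83.7474+(1−p*)·152.7108)/1.31=77.3296; Δ=(83.7474−152.7108)/(181.8126−112.8492)=-1.0000; B=V−Δ·S=202.7176
Node (3,1) S=202.0140: V=(p*·27.3603+(1−p*)·83.7474)/1.31=31.8423; Δ=(27.3603−83.7474)/(292.9203−181.8126)=-0.5075; B=V−Δ·S=134.3643
Node (3,2) S=325.4670: V=(p*·206.3671+(1−p*)·27.3603)/1.31=122.7494; Δ=(206.3671−27.3603)/(471.9271−292.9203)=1.0000; B=V−Δ·S=-202.7176
Node (3,3) S=524.3635: V=(p*·494.7671+(1−p*)·206.3671)/1.31=321.6459; Δ=(494.7671−206.3671)/(760.3271−471.9271)=1.0000; B=V−Δ·S=-202.7176
Node (2,0) S=139.3200: V=(p*·31.8423+(1−p*)·77.3296)/1.31=33.1457; Δ=(31.8423−77.3296)/(202.0140−125.3880)=-0.5936; B=V−Δ·S=115.8498
Node (2,1) S=224.4600: V=(p*·122.7494+(1−p*)·31.8423)/1.31=76.0377; Δ=(122.7494−31.8423)/(325.4670−202.0140)=0.7364; B=V−Δ·S=-89.2480
Node (2,2) S=361.6300: V=(p*·321.6459+(1−p*)·122.7494)/1.31=206.8838; Δ=(321.6459−122.7494)/(524.3635−325.4670)=1.0000; B=V−Δ·S=-154.7462
Node (1,0) S=154.8000: V=(p*·76.0377+(1−p*)·33.1457)/1.31=49.7097; Δ=(76.0377−33.1457)/(224.4600−139.3200)=0.5038; B=V−Δ·S=-28.2758
Node (1,1) S=249.4000: V=(p*·206.8838+(1−p*)·76.0377)/1.31=132.5019; Δ=(206.8838−76.0377)/(361.6300−224.4600)=0.9539; B=V−Δ·S=-105.4000
Node (0,0) S=172.0000: V=(p*·132.5019+(1−p*)·49.7097)/1.31=85.0592; Δ=(132.5019−49.7097)/(249.4000−154.8000)=0.8752; B=V−Δ·S=-65.4720
Verification: the root portfolio costs Δ(0,0)·S0 + B(0,0) = 85.0592, matching V0.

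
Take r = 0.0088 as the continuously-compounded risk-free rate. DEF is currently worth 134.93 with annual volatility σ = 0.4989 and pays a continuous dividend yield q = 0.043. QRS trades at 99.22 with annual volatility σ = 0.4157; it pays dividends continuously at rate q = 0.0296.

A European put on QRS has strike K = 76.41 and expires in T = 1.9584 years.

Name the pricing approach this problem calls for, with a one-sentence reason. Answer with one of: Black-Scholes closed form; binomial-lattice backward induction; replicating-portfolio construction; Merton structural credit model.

Key observation: a European-exercise option on QRS struck at 76.41 — a GBM underlying with constant parameters — admits an analytic price: the data contain no early exercise, no discrete tree, no debt structure.

framework: Black-Scholes closed form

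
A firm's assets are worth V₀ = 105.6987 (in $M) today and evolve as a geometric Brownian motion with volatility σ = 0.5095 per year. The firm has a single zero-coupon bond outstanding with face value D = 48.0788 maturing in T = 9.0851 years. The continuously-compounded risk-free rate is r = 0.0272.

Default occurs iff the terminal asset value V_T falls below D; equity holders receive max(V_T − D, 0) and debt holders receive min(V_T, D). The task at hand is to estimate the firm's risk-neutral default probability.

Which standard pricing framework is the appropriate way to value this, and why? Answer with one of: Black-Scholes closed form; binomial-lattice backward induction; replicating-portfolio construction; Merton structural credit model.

framework: Merton structural credit model

Key observation: the question is about default risk generated by asset-value dynamics against a debt face of 48.0788 — the structural framework prices exactly that.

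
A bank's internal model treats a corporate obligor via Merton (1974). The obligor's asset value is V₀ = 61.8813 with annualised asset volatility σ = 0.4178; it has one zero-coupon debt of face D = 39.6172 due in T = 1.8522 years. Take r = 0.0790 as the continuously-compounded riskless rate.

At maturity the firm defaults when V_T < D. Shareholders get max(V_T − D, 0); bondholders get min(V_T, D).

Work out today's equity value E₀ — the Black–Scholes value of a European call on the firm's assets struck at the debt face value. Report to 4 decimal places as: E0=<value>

E0=29.6180

Equity is a call on the firm's assets struck at D = 39.6172:
d₁ = [ln(V₀/D) + (r + σ²/2)T] / (σ√T)
   = [ln(61.8813/39.6172) + (0.0790 + 0.5·0.4178²)·1.8522] / (0.4178·√1.8522)
   = [0.445955 + 0.307981] / 0.568607 = 1.325934
d₂ = d₁ − σ√T = 1.325934 − 0.568607 = 0.757327
N(d₁) = 0.907569,  N(d₂) = 0.775573,  e^(−rT) = 0.863878
E₀ = V₀·N(d₁) − D·e^(−rT)·N(d₂)
   = 61.8813·0.907569 − 39.6172·0.863878·0.775573 = 29.618025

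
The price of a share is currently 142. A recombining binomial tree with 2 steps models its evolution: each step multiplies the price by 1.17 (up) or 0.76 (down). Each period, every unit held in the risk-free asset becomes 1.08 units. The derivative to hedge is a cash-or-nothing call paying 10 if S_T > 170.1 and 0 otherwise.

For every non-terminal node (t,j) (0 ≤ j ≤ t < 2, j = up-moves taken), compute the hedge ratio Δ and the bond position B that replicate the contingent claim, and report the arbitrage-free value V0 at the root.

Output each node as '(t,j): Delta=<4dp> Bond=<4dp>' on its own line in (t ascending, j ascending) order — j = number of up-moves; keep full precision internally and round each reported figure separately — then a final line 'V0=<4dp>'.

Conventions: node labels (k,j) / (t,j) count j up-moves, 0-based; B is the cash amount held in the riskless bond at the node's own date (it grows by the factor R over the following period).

Arbitrage-free pricing uses the up-move probability p* = (R−d)/(u−d) = 0.7805, discounting each step at R = 1.08.
Expiry values: V(2,0)=0.0000, V(2,1)=0.0000, V(2,2)=10.0000
Node (1,0) S=107.9200: V=(p*·0.0000+(1−p*)·0.0000)/1.08=0.0000; Δ=(0.0000−0.0000)/(126.2664−82.0192)=0.0000; B=V−Δ·S=0.0000
Node (1,1) S=166.1400: V=(p*·10.0000+(1−p*)·0.0000)/1.08=7.2267; Δ=(10.0000−0.0000)/(194.3838−126.2664)=0.1468; B=V−Δ·S=-17.1635
Node (0,0) S=142.0000: V=(p*·7.2267+(1−p*)·0.0000)/1.08=5.2226; Δ=(7.2267−0.0000)/(166.1400−107.9200)=0.1241; B=V−Δ·S=-12.4036
Verification: the root portfolio costs Δ(0,0)·S0 + B(0,0) = 5.2226, matching V0.

(0,0): Delta=0.1241 Bond=-12.4036
(1,0): Delta=0.0000 Bond=0.0000
(1,1): Delta=0.1468 Bond=-17.1635
V0=5.2226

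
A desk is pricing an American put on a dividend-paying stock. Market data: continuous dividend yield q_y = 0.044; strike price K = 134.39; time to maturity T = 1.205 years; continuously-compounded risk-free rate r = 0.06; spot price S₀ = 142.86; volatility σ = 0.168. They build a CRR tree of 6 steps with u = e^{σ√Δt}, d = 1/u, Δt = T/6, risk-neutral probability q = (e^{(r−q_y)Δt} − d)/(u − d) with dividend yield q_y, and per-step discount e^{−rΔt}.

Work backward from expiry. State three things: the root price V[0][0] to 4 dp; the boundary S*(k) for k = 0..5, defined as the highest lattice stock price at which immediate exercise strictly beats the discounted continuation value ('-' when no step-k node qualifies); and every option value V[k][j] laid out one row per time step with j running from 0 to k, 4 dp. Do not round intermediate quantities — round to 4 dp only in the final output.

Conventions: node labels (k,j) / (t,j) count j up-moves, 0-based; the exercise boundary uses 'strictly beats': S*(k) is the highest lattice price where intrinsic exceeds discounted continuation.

Δt=0.20083, u=1.07819, d=0.92748, q=0.50254, disc=e^(-rΔt)=0.98802
k=6 terminal: V=max(K-S,0) → 43.4558 28.6787 11.5001 0.0000 0.0000 0.0000 0.0000
k=5: j=0 S=98.0447 intr=36.3453 cont=35.5982 V=36.3453[EX]; j=1 S=113.9774 intr=20.4126 cont=19.8056 V=20.4126[EX]; j=2 S=132.4992 intr=1.8908 cont=5.6523 V=5.6523[hold]; j=3 S=154.0309 intr=0.0000 cont=0.0000 V=0.0000[hold]; j=4 S=179.0616 intr=0.0000 cont=0.0000 V=0.0000[hold]; j=5 S=208.1599 intr=0.0000 cont=0.0000 V=0.0000[hold]  S*(5)=113.9774
k=4: j=0 S=105.7113 intr=28.6787 cont=27.9990 V=28.6787[EX]; j=1 S=122.8899 intr=11.5001 cont=12.8393 V=12.8393[hold]; j=2 S=142.8600 intr=0.0000 cont=2.7781 V=2.7781[hold]; j=3 S=166.0754 intr=0.0000 cont=0.0000 V=0.0000[hold]; j=4 S=193.0633 intr=0.0000 cont=0.0000 V=0.0000[hold]  S*(4)=105.7113
k=3: j=0 S=113.9774 intr=20.4126 cont=20.4706 V=20.4706[hold]; j=1 S=132.4992 intr=1.8908 cont=7.6899 V=7.6899[hold]; j=2 S=154.0309 intr=0.0000 cont=1.3654 V=1.3654[hold]; j=3 S=179.0616 intr=0.0000 cont=0.0000 V=0.0000[hold]  S*(3)=-
k=2: j=0 S=122.8899 intr=11.5001 cont=13.8795 V=13.8795[hold]; j=1 S=142.8600 intr=0.0000 cont=4.4576 V=4.4576[hold]; j=2 S=166.0754 intr=0.0000 cont=0.6711 V=0.6711[hold]  S*(2)=-
k=1: j=0 S=132.4992 intr=1.8908 cont=9.0351 V=9.0351[hold]; j=1 S=154.0309 intr=0.0000 cont=2.5241 V=2.5241[hold]  S*(1)=-
k=0: j=0 S=142.8600 intr=0.0000 cont=5.6940 V=5.6940[hold]  S*(0)=-

price = 5.6940
boundary = - - - - 105.7113 113.9774
tree:
5.6940
9.0351 2.5241
13.8795 4.4576 0.6711
20.4706 7.6899 1.3654 0.0000
28.6787 12.8393 2.7781 0.0000 0.0000
36.3453 20.4126 5.6523 0.0000 0.0000 0.0000
43.4558 28.6787 11.5001 0.0000 0.0000 0.0000 0.0000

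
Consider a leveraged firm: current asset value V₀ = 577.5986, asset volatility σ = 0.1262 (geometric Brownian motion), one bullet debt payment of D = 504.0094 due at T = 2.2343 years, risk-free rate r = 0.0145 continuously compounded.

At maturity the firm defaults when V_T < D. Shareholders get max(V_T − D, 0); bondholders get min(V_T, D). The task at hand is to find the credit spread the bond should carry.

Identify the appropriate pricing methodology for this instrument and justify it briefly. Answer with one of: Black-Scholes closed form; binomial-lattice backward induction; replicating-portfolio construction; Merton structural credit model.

Key observation: with the firm-asset dynamics (V₀ = 577.5986) and a single zero-coupon liability of face 504.0094 given, debt value, spread, and default probability all derive from the option view of the balance sheet.

framework: Merton structural credit model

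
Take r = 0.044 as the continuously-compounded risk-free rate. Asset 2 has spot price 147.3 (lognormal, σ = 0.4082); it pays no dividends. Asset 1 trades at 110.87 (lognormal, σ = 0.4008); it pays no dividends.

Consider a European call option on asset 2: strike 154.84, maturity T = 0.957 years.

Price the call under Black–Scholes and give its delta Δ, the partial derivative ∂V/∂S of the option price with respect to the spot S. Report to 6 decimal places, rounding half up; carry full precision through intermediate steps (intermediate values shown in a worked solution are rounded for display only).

σ√T = 0.4082·√0.957 = 0.399327
d₁ = (ln(S/K) + (r+σ²/2)T) / (σ√T) = (ln(147.3/154.84) + (0.044+0.4082²/2)·0.957) / 0.399327 = (-0.049921 + 0.121839) / 0.399327 = 0.180098
d₂ = d₁ − σ√T = 0.180098 − 0.399327 = -0.219229
e^{−rT} = 0.958766
N(d₁) = 0.571462,  N(d₂) = 0.413236
Call price V = S·N(d₁) − K·e^{−rT}·N(d₂) = 84.176393 − 61.347073 = 22.829320
Δ = N(d₁) = 0.571462

price = 22.829320
Δ = 0.571462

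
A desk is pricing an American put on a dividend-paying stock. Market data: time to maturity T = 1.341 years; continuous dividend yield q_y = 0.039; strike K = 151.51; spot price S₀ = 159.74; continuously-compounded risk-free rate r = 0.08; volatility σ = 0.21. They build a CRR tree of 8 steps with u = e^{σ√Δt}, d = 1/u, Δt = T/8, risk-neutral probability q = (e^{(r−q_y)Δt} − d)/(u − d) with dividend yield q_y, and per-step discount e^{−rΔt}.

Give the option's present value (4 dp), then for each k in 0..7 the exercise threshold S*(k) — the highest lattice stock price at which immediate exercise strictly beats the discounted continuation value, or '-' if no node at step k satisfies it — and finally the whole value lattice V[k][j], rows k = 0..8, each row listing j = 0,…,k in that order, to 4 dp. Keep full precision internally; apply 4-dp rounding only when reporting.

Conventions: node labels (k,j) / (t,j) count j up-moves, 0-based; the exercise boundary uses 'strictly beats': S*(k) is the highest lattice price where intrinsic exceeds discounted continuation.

Δt=0.16762, u=1.08978, d=0.91761, q=0.51857, disc=e^(-rΔt)=0.98668
k=8 terminal: V=max(K-S,0) → 71.2139 56.1482 38.2558 17.0064 0.0000 0.0000 0.0000 0.0000 0.0000
k=7: j=0 S=87.5053 intr=64.0047 cont=62.5567 V=64.0047[EX]; j=1 S=103.9236 intr=47.5864 cont=46.2454 V=47.5864[EX]; j=2 S=123.4224 intr=28.0876 cont=26.8736 V=28.0876[EX]; j=3 S=146.5797 intr=4.9303 cont=8.0783 V=8.0783[hold]; j=4 S=174.0819 intr=0.0000 cont=0.0000 V=0.0000[hold]; j=5 S=206.7442 intr=0.0000 cont=0.0000 V=0.0000[hold]; j=6 S=245.5348 intr=0.0000 cont=0.0000 V=0.0000[hold]; j=7 S=291.6036 intr=0.0000 cont=0.0000 V=0.0000[hold]  S*(7)=123.4224
k=6: j=0 S=95.3618 intr=56.1482 cont=54.7514 V=56.1482[EX]; j=1 S=113.2542 intr=38.2558 cont=36.9756 V=38.2558[EX]; j=2 S=134.5036 intr=17.0064 cont=17.4753 V=17.4753[hold]; j=3 S=159.7400 intr=0.0000 cont=3.8373 V=3.8373[hold]; j=4 S=189.7114 intr=0.0000 cont=0.0000 V=0.0000[hold]; j=5 S=225.3062 intr=0.0000 cont=0.0000 V=0.0000[hold]; j=6 S=267.5796 intr=0.0000 cont=0.0000 V=0.0000[hold]  S*(6)=113.2542
k=5: j=0 S=103.9236 intr=47.5864 cont=46.2454 V=47.5864[EX]; j=1 S=123.4224 intr=28.0876 cont=27.1136 V=28.0876[EX]; j=2 S=146.5797 intr=4.9303 cont=10.2644 V=10.2644[hold]; j=3 S=174.0819 intr=0.0000 cont=1.8228 V=1.8228[hold]; j=4 S=206.7442 intr=0.0000 cont=0.0000 V=0.0000[hold]; j=5 S=245.5348 intr=0.0000 cont=0.0000 V=0.0000[hold]  S*(5)=123.4224
k=4: j=0 S=113.2542 intr=38.2558 cont=36.9756 V=38.2558[EX]; j=1 S=134.5036 intr=17.0064 cont=18.5939 V=18.5939[hold]; j=2 S=159.7400 intr=0.0000 cont=5.8084 V=5.8084[hold]; j=3 S=189.7114 intr=0.0000 cont=0.8658 V=0.8658[hold]; j=4 S=225.3062 intr=0.0000 cont=0.0000 V=0.0000[hold]  S*(4)=113.2542
k=3: j=0 S=123.4224 intr=28.0876 cont=27.6859 V=28.0876[EX]; j=1 S=146.5797 intr=4.9303 cont=11.8043 V=11.8043[hold]; j=2 S=174.0819 intr=0.0000 cont=3.2021 V=3.2021[hold]; j=3 S=206.7442 intr=0.0000 cont=0.4113 V=0.4113[hold]  S*(3)=123.4224
k=2: j=0 S=134.5036 intr=17.0064 cont=19.3818 V=19.3818[hold]; j=1 S=159.7400 intr=0.0000 cont=7.2456 V=7.2456[hold]; j=2 S=189.7114 intr=0.0000 cont=1.7315 V=1.7315[hold]  S*(2)=-
k=1: j=0 S=146.5797 intr=4.9303 cont=12.9140 V=12.9140[hold]; j=1 S=174.0819 intr=0.0000 cont=4.3277 V=4.3277[hold]  S*(1)=-
k=0: j=0 S=159.7400 intr=0.0000 cont=8.3486 V=8.3486[hold]  S*(0)=-

price = 8.3486
boundary = - - - 123.4224 113.2542 123.4224 113.2542 123.4224
tree:
8.3486
12.9140 4.3277
19.3818 7.2456 1.7315
28.0876 11.8043 3.2021 0.4113
38.2558 18.5939 5.8084 0.8658 0.0000
47.5864 28.0876 10.2644 1.8228 0.0000 0.0000
56.1482 38.2558 17.4753 3.8373 0.0000 0.0000 0.0000
64.0047 47.5864 28.0876 8.0783 0.0000 0.0000 0.0000 0.0000
71.2139 56.1482 38.2558 17.0064 0.0000 0.0000 0.0000 0.0000 0.0000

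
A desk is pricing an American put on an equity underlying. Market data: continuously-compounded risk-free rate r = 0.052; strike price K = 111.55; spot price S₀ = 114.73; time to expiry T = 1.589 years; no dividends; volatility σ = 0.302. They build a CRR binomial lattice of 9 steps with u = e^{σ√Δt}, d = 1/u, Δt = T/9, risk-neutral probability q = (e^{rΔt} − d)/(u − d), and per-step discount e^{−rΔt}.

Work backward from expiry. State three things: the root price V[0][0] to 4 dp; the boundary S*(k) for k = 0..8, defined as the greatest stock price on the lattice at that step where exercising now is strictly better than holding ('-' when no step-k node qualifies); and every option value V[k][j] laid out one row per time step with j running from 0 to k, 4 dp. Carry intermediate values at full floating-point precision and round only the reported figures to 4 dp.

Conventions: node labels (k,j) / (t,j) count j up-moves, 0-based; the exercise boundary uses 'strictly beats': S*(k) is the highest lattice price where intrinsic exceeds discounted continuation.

price = 12.3411
boundary = - - - 78.4055 69.0615 78.4055 69.0615 78.4055 89.0136
tree:
12.3411
17.6699 7.3342
24.5884 11.1996 3.6728
33.1445 16.6366 6.0656 1.3904
42.4885 23.9274 9.7817 2.5275 0.2992
50.7189 33.1445 15.3143 4.5280 0.6094 0.0000
57.9684 42.4885 23.0896 7.9596 1.2414 0.0000 0.0000
64.3540 50.7189 33.1445 13.6386 2.5287 0.0000 0.0000 0.0000
69.9785 57.9684 42.4885 22.5364 5.1511 0.0000 0.0000 0.0000 0.0000
74.9328 64.3540 50.7189 33.1445 10.4929 0.0000 0.0000 0.0000 0.0000 0.0000

Δt=0.17656, u=1.13530, d=0.88083, q=0.50456, disc=e^(-rΔt)=0.99086
k=9 terminal: V=max(K-S,0) → 74.9328 64.3540 50.7189 33.1445 10.4929 0.0000 0.0000 0.0000 0.0000 0.0000
k=8: j=0 S=41.5715 intr=69.9785 cont=68.9591 V=69.9785[EX]; j=1 S=53.5816 intr=57.9684 cont=56.9489 V=57.9684[EX]; j=2 S=69.0615 intr=42.4885 cont=41.4690 V=42.4885[EX]; j=3 S=89.0136 intr=22.5364 cont=21.5169 V=22.5364[EX]; j=4 S=114.7300 intr=0.0000 cont=5.1511 V=5.1511[hold]; j=5 S=147.8759 intr=0.0000 cont=0.0000 V=0.0000[hold]; j=6 S=190.5978 intr=0.0000 cont=0.0000 V=0.0000[hold]; j=7 S=245.6621 intr=0.0000 cont=0.0000 V=0.0000[hold]; j=8 S=316.6347 intr=0.0000 cont=0.0000 V=0.0000[hold]  S*(8)=89.0136
k=7: j=0 S=47.1960 intr=64.3540 cont=63.3345 V=64.3540[EX]; j=1 S=60.8311 intr=50.7189 cont=49.6994 V=50.7189[EX]; j=2 S=78.4055 intr=33.1445 cont=32.1251 V=33.1445[EX]; j=3 S=101.0571 intr=10.4929 cont=13.6386 V=13.6386[hold]; j=4 S=130.2528 intr=0.0000 cont=2.5287 V=2.5287[hold]; j=5 S=167.8833 intr=0.0000 cont=0.0000 V=0.0000[hold]; j=6 S=216.3854 intr=0.0000 cont=0.0000 V=0.0000[hold]; j=7 S=278.8999 intr=0.0000 cont=0.0000 V=0.0000[hold]  S*(7)=78.4055
k=6: j=0 S=53.5816 intr=57.9684 cont=56.9489 V=57.9684[EX]; j=1 S=69.0615 intr=42.4885 cont=41.4690 V=42.4885[EX]; j=2 S=89.0136 intr=22.5364 cont=23.0896 V=23.0896[hold]; j=3 S=114.7300 intr=0.0000 cont=7.9596 V=7.9596[hold]; j=4 S=147.8759 intr=0.0000 cont=1.2414 V=1.2414[hold]; j=5 S=190.5978 intr=0.0000 cont=0.0000 V=0.0000[hold]; j=6 S=245.6621 intr=0.0000 cont=0.0000 V=0.0000[hold]  S*(6)=69.0615
k=5: j=0 S=60.8311 intr=50.7189 cont=49.6994 V=50.7189[EX]; j=1 S=78.4055 intr=33.1445 cont=32.4017 V=33.1445[EX]; j=2 S=101.0571 intr=10.4929 cont=15.3143 V=15.3143[hold]; j=3 S=130.2528 intr=0.0000 cont=4.5280 V=4.5280[hold]; j=4 S=167.8833 intr=0.0000 cont=0.6094 V=0.6094[hold]; j=5 S=216.3854 intr=0.0000 cont=0.0000 V=0.0000[hold]  S*(5)=78.4055
k=4: j=0 S=69.0615 intr=42.4885 cont=41.4690 V=42.4885[EX]; j=1 S=89.0136 intr=22.5364 cont=23.9274 V=23.9274[hold]; j=2 S=114.7300 intr=0.0000 cont=9.7817 V=9.7817[hold]; j=3 S=147.8759 intr=0.0000 cont=2.5275 V=2.5275[hold]; j=4 S=190.5978 intr=0.0000 cont=0.2992 V=0.2992[hold]  S*(4)=69.0615
k=3: j=0 S=78.4055 intr=33.1445 cont=32.8205 V=33.1445[EX]; j=1 S=101.0571 intr=10.4929 cont=16.6366 V=16.6366[hold]; j=2 S=130.2528 intr=0.0000 cont=6.0656 V=6.0656[hold]; j=3 S=167.8833 intr=0.0000 cont=1.3904 V=1.3904[hold]  S*(3)=78.4055
k=2: j=0 S=89.0136 intr=22.5364 cont=24.5884 V=24.5884[hold]; j=1 S=114.7300 intr=0.0000 cont=11.1996 V=11.1996[hold]; j=2 S=147.8759 intr=0.0000 cont=3.6728 V=3.6728[hold]  S*(2)=-
k=1: j=0 S=101.0571 intr=10.4929 cont=17.6699 V=17.6699[hold]; j=1 S=130.2528 intr=0.0000 cont=7.3342 V=7.3342[hold]  S*(1)=-
k=0: j=0 S=114.7300 intr=0.0000 cont=12.3411 V=12.3411[hold]  S*(0)=-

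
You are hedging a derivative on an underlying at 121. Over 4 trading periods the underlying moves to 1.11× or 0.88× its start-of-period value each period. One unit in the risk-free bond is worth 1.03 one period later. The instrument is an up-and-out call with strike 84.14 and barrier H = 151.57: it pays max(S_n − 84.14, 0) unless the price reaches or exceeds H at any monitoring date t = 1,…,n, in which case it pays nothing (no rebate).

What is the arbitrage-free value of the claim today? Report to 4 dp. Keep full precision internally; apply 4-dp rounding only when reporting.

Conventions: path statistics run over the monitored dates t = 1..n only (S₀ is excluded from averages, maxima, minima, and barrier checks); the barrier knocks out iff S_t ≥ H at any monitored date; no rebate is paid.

price = 25.1221

No-arbitrage gives p* = (R−d)/(u−d) = 0.6522: enumerate every path, weight its payoff by its p*-probability, and discount by R^4.
Enumerate all 2^4 = 16 price paths (U = up ×1.11, D = down ×0.88); each path with k up-moves has probability p*^k·(1−p*)^(4−k).
DDDD: M=106.4800, payoff=0.0000, prob=0.014637
UDDD: M=134.3100, payoff=7.3885, prob=0.027444
DUDD: M=118.1928, payoff=7.3885, prob=0.027444
UUDD: M=149.0841, payoff=31.3107, prob=0.051458
DDUD: M=106.4800, payoff=7.3885, prob=0.027444
UDUD: M=134.3100, payoff=31.3107, prob=0.051458
DUUD: M=131.1940, payoff=31.3107, prob=0.051458
UUUD: M=165.4834, payoff=0.0000, prob=0.096483
DDDU: M=106.4800, payoff=7.3885, prob=0.027444
UDDU: M=134.3100, payoff=31.3107, prob=0.051458
DUDU: M=118.1928, payoff=31.3107, prob=0.051458
UUDU: M=149.0841, payoff=61.4853, prob=0.096483
DDUU: M=115.4507, payoff=31.3107, prob=0.051458
UDUU: M=145.6253, payoff=61.4853, prob=0.096483
DUUU: M=145.6253, payoff=61.4853, prob=0.096483
UUUU: M=183.6865, payoff=0.0000, prob=0.180906
Price = Σ prob·payoff / R^4 = 28.275110 / 1.125509 = 25.1221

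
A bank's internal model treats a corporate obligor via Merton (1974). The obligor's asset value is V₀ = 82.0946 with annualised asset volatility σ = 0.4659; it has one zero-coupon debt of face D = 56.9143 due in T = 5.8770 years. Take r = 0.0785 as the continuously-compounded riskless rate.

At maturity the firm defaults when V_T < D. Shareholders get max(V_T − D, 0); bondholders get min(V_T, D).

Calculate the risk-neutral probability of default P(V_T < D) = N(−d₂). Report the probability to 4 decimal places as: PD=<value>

PD=0.4333

Equity is a call on the firm's assets struck at D = 56.9143:
d₁ = [ln(V₀/D) + (r + σ²/2)T] / (σ√T)
   = [ln(82.0946/56.9143) + (0.0785 + 0.5·0.4659²)·5.8770] / (0.4659·√5.8770)
   = [0.366326 + 1.099184] / 1.129459 = 1.297532
d₂ = d₁ − σ√T = 1.297532 − 1.129459 = 0.168073
risk-neutral PD = N(−d₂) = N(-0.168073) = 0.433263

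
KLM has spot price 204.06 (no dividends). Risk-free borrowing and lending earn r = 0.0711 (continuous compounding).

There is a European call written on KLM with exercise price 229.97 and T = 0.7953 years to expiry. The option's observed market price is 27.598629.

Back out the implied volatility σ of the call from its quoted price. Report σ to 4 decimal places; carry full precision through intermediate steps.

At σ = 0.4544 the Black–Scholes value reproduces the quote:
σ√T = 0.4544·√0.7953 = 0.405232
d₁ = (ln(S/K) + (r+σ²/2)T) / (σ√T) = (ln(204.06/229.97) + (0.0711+0.4544²/2)·0.7953) / 0.405232 = (-0.119535 + 0.138652) / 0.405232 = 0.047177
d₂ = d₁ − σ√T = 0.047177 − 0.405232 = -0.358055
e^{−rT} = 0.945023
N(d₁) = 0.518814,  N(d₂) = 0.360151
V = S·N(d₁) − K·e^{−rT}·N(d₂) = 105.869152 − 78.270523 = 27.598629 (the observed quote) — the price is monotone increasing in volatility, hence this σ is the only solution

sigma = 0.4544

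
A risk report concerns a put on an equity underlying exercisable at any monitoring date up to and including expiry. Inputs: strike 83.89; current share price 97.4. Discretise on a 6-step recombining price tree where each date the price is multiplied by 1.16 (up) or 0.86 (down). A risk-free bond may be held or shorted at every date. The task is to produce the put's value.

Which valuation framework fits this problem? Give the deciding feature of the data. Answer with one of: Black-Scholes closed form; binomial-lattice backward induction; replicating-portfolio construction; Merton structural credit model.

Key observation: the defining feature is the embedded early-exercise option across 6 discrete dates on the spot-97.4 tree; pricing the strike-83.89 put means working backward with an exercise test at every node.

framework: binomial-lattice backward induction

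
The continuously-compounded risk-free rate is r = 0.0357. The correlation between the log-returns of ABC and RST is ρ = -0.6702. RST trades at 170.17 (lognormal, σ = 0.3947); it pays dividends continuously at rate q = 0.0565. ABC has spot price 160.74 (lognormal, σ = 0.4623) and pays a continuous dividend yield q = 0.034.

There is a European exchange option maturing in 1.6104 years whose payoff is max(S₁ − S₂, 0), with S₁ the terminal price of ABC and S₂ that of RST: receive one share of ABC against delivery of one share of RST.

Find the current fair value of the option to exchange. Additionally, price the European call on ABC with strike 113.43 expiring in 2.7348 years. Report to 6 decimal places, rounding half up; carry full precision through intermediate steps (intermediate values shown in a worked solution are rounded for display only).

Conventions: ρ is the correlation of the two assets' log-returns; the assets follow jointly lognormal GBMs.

exchange price = 56.997298
price(ABC call K=113.43) = 62.573303

σ_eff = √(σ₁² + σ₂² − 2ρσ₁σ₂) = √(0.4623² + 0.3947² − 2·-0.6702·0.4623·0.3947) = 0.783640
d₁ = (ln(S₁/S₂) + (q₂ − q₁ + σ_eff²/2)T) / (σ_eff√T) = (ln(160.74/170.17) + (0.0565 − 0.034 + 0.307046)·1.6104) / 0.994451 = 0.476334
d₂ = d₁ − σ_eff√T = 0.476334 − 0.994451 = -0.518117
N(d₁) = 0.683082,  N(d₂) = 0.302188
V = S₁·e^{−q₁T}·N(d₁) − S₂·e^{−q₂T}·N(d₂) = 103.948321 − 46.951022 = 56.997298
[vanilla: ABC call K=113.43]
σ√T = 0.4623·√2.7348 = 0.764516
d₁ = (ln(S/K) + (r−q+σ²/2)T) / (σ√T) = (ln(160.74/113.43) + (0.0357−0.034+0.4623²/2)·2.7348) / 0.764516 = (0.348602 + 0.296892) / 0.764516 = 0.844317
d₂ = d₁ − σ√T = 0.844317 − 0.764516 = 0.079801
e^{−rT} = 0.906982
e^{−qT} = 0.911209
N(d₁) = 0.800754,  N(d₂) = 0.531802
price = S·e^{−qT}·N(d₁) − K·e^{−rT}·N(d₂) = 117.284573 − 54.711270 = 62.573303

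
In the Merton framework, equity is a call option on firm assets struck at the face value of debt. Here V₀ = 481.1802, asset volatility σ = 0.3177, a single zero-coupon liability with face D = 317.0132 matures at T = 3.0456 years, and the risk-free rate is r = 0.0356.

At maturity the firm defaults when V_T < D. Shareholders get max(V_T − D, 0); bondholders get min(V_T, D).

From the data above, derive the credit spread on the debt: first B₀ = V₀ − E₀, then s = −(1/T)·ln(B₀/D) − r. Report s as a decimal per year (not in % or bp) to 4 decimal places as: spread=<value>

spread=0.0220

With assets at 481.1802 and a single debt payment of 317.0132 at 3.0456 years:
d₁ = [ln(V₀/D) + (r + σ²/2)T] / (σ√T)
   = [ln(481.1802/317.0132) + (0.0356 + 0.5·0.3177²)·3.0456] / (0.3177·√3.0456)
   = [0.417298 + 0.262125] / 0.554439 = 1.225425
d₂ = d₁ − σ√T = 1.225425 − 0.554439 = 0.670986
N(d₁) = 0.889792,  N(d₂) = 0.748885,  e^(−rT) = 0.897248
E₀ = V₀·N(d₁) − D·e^(−rT)·N(d₂)
   = 481.1802·0.889792 − 317.0132·0.897248·0.748885 = 215.138045
B₀ = V₀ − E₀ = 481.1802 − 215.138045 = 266.042155
spread = −(1/T)·ln(B₀/D) − r = −(1/3.0456)·ln(266.042155/317.0132) − 0.0356 = 0.02195471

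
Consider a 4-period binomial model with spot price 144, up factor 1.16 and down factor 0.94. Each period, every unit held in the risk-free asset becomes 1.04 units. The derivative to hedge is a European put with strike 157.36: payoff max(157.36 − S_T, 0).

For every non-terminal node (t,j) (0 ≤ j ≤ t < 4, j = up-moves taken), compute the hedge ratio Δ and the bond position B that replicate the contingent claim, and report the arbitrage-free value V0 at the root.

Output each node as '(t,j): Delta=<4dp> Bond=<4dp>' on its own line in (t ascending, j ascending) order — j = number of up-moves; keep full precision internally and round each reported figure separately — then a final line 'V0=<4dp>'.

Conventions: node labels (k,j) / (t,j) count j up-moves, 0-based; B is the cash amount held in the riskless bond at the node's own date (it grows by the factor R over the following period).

No-arbitrage ⇒ martingale measure with p* = (R−d)/(u−d) = 0.4545.
Expiry values: V(4,0)=44.9321, V(4,1)=18.6192, V(4,2)=0.0000, V(4,3)=0.0000, V(4,4)=0.0000
(3,0): S=119.6041. Δ = (V_up−V_dn)/(S_up−S_dn) = (18.6192−44.9321)/(138.7408−112.4279) = -1.0000. V = [p*·18.6192 + (1−p*)·44.9321]/1.04 = 31.7036. B = V − Δ·S = 151.3077.
(3,1): S=147.5965. Δ = (V_up−V_dn)/(S_up−S_dn) = (0.0000−18.6192)/(171.2120−138.7408) = -0.5734. V = [p*·0.0000 + (1−p*)·18.6192]/1.04 = 9.7653. B = V − Δ·S = 94.3983.
(3,2): S=182.1404. Δ = (V_up−V_dn)/(S_up−S_dn) = (0.0000−0.0000)/(211.2829−171.2120) = 0.0000. V = [p*·0.0000 + (1−p*)·0.0000]/1.04 = 0.0000. B = V − Δ·S = 0.0000.
(3,3): S=224.7690. Δ = (V_up−V_dn)/(S_up−S_dn) = (0.0000−0.0000)/(260.7321−211.2829) = 0.0000. V = [p*·0.0000 + (1−p*)·0.0000]/1.04 = 0.0000. B = V − Δ·S = 0.0000.
(2,0): S=127.2384. Δ = (V_up−V_dn)/(S_up−S_dn) = (9.7653−31.7036)/(147.5965−119.6041) = -0.7837. V = [p*·9.7653 + (1−p*)·31.7036]/1.04 = 20.8958. B = V − Δ·S = 120.6152.
(2,1): S=157.0176. Δ = (V_up−V_dn)/(S_up−S_dn) = (0.0000−9.7653)/(182.1404−147.5965) = -0.2827. V = [p*·0.0000 + (1−p*)·9.7653]/1.04 = 5.1217. B = V − Δ·S = 49.5096.
(2,2): S=193.7664. Δ = (V_up−V_dn)/(S_up−S_dn) = (0.0000−0.0000)/(224.7690−182.1404) = 0.0000. V = [p*·0.0000 + (1−p*)·0.0000]/1.04 = 0.0000. B = V − Δ·S = 0.0000.
(1,0): S=135.3600. Δ = (V_up−V_dn)/(S_up−S_dn) = (5.1217−20.8958)/(157.0176−127.2384) = -0.5297. V = [p*·5.1217 + (1−p*)·20.8958]/1.04 = 13.1978. B = V − Δ·S = 84.8985.
(1,1): S=167.0400. Δ = (V_up−V_dn)/(S_up−S_dn) = (0.0000−5.1217)/(193.7664−157.0176) = -0.1394. V = [p*·0.0000 + (1−p*)·5.1217]/1.04 = 2.6862. B = V − Δ·S = 25.9666.
(0,0): S=144.0000. Δ = (V_up−V_dn)/(S_up−S_dn) = (2.6862−13.1978)/(167.0400−135.3600) = -0.3318. V = [p*·2.6862 + (1−p*)·13.1978]/1.04 = 8.0960. B = V − Δ·S = 55.8762.
Verification: the root portfolio costs Δ(0,0)·S0 + B(0,0) = 8.0960, matching V0.

(0,0): Delta=-0.3318 Bond=55.8762
(1,0): Delta=-0.5297 Bond=84.8985
(1,1): Delta=-0.1394 Bond=25.9666
(2,0): Delta=-0.7837 Bond=120.6152
(2,1): Delta=-0.2827 Bond=49.5096
(2,2): Delta=0.0000 Bond=0.0000
(3,0): Delta=-1.0000 Bond=151.3077
(3,1): Delta=-0.5734 Bond=94.3983
(3,2): Delta=0.0000 Bond=0.0000
(3,3): Delta=0.0000 Bond=0.0000
V0=8.0960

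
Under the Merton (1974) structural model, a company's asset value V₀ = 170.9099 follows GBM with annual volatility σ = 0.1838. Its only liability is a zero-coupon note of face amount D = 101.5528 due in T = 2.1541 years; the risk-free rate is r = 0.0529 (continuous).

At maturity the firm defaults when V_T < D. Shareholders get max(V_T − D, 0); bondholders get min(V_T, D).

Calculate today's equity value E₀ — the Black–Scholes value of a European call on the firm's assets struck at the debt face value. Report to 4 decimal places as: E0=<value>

With assets at 170.9099 and a single debt payment of 101.5528 at 2.1541 years:
d₁ = [ln(V₀/D) + (r + σ²/2)T] / (σ√T)
   = [ln(170.9099/101.5528) + (0.0529 + 0.5·0.1838²)·2.1541] / (0.1838·√2.1541)
   = [0.520558 + 0.150337] / 0.269761 = 2.487002
d₂ = d₁ − σ√T = 2.487002 − 0.269761 = 2.217241
N(d₁) = 0.993559,  N(d₂) = 0.986697,  e^(−rT) = 0.892301
E₀ = V₀·N(d₁) − D·e^(−rT)·N(d₂)
   = 170.9099·0.993559 − 101.5528·0.892301·0.986697 = 80.398863

E0=80.3989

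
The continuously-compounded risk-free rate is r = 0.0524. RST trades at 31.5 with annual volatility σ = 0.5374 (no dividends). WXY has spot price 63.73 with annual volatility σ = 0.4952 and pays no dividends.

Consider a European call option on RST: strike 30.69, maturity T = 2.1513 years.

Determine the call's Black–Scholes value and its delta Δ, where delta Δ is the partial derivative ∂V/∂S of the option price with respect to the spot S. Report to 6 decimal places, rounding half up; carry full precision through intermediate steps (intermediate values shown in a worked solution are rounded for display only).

price = 11.202362
Δ = 0.715721

σ√T = 0.5374·√2.1513 = 0.788221
d₁ = (ln(S/K) + (r+σ²/2)T) / (σ√T) = (ln(31.5/30.69) + (0.0524+0.5374²/2)·2.1513) / 0.788221 = (0.026051 + 0.423375) / 0.788221 = 0.570176
d₂ = d₁ − σ√T = 0.570176 − 0.788221 = -0.218045
e^{−rT} = 0.893394
N(d₁) = 0.715721,  N(d₂) = 0.413697
Call price V = S·N(d₁) − K·e^{−rT}·N(d₂) = 22.545211 − 11.342849 = 11.202362
Δ = N(d₁) = 0.715721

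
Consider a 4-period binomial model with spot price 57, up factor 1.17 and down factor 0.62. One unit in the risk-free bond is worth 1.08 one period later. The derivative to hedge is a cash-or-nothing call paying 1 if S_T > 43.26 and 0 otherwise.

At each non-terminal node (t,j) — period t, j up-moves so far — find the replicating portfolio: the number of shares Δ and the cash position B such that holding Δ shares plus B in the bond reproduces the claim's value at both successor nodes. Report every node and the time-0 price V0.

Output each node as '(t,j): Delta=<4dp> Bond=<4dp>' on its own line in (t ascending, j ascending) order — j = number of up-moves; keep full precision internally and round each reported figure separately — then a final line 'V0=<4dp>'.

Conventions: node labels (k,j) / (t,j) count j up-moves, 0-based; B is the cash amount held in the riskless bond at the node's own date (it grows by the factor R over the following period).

(0,0): Delta=0.0087 Bond=0.1455
(1,0): Delta=0.0309 Bond=-0.6260
(1,1): Delta=0.0064 Bond=0.3103
(2,0): Delta=0.0000 Bond=0.0000
(2,1): Delta=0.0341 Bond=-0.8083
(2,2): Delta=0.0035 Bond=0.5589
(3,0): Delta=0.0000 Bond=0.0000
(3,1): Delta=0.0000 Bond=0.0000
(3,2): Delta=0.0376 Bond=-1.0438
(3,3): Delta=0.0000 Bond=0.9259
V0=0.6411

Under the risk-neutral measure, an up-move has probability p* = (R−d)/(u−d) = 0.8364 and values discount at R = 1.08.
Terminal payoffs: V(4,0)=0.0000, V(4,1)=0.0000, V(4,2)=0.0000, V(4,3)=1.0000, V(4,4)=1.0000
Node (3,0) S=13.5847: V=(p*·0.0000+(1−p*)·0.0000)/1.08=0.0000; Δ=(0.0000−0.0000)/(15.8941−8.4225)=0.0000; B=V−Δ·S=0.0000
Node (3,1) S=25.6356: V=(p*·0.0000+(1−p*)·0.0000)/1.08=0.0000; Δ=(0.0000−0.0000)/(29.9937−15.8941)=0.0000; B=V−Δ·S=0.0000
Node (3,2) S=48.3769: V=(p*·1.0000+(1−p*)·0.0000)/1.08=0.7744; Δ=(1.0000−0.0000)/(56.6010−29.9937)=0.0376; B=V−Δ·S=-1.0438
Node (3,3) S=91.2919: V=(p*·1.0000+(1−p*)·1.0000)/1.08=0.9259; Δ=(1.0000−1.0000)/(106.8116−56.6010)=0.0000; B=V−Δ·S=0.9259
Node (2,0) S=21.9108: V=(p*·0.0000+(1−p*)·0.0000)/1.08=0.0000; Δ=(0.0000−0.0000)/(25.6356−13.5847)=0.0000; B=V−Δ·S=0.0000
Node (2,1) S=41.3478: V=(p*·0.7744+(1−p*)·0.0000)/1.08=0.5997; Δ=(0.7744−0.0000)/(48.3769−25.6356)=0.0341; B=V−Δ·S=-0.8083
Node (2,2) S=78.0273: V=(p*·0.9259+(1−p*)·0.7744)/1.08=0.8344; Δ=(0.9259−0.7744)/(91.2919−48.3769)=0.0035; B=V−Δ·S=0.5589
Node (1,0) S=35.3400: V=(p*·0.5997+(1−p*)·0.0000)/1.08=0.4644; Δ=(0.5997−0.0000)/(41.3478−21.9108)=0.0309; B=V−Δ·S=-0.6260
Node (1,1) S=66.6900: V=(p*·0.8344+(1−p*)·0.5997)/1.08=0.7370; Δ=(0.8344−0.5997)/(78.0273−41.3478)=0.0064; B=V−Δ·S=0.3103
Node (0,0) S=57.0000: V=(p*·0.7370+(1−p*)·0.4644)/1.08=0.6411; Δ=(0.7370−0.4644)/(66.6900−35.3400)=0.0087; B=V−Δ·S=0.1455
Verification: the root portfolio costs Δ(0,0)·S0 + B(0,0) = 0.6411, matching V0.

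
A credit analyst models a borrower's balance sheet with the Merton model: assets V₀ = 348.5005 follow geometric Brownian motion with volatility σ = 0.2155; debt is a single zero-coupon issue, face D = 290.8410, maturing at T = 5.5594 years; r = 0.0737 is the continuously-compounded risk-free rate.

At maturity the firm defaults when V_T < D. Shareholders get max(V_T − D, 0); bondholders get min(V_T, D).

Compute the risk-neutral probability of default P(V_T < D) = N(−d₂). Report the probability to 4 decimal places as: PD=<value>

PD=0.1819

Apply the equity-as-call identities (strike 290.8410, horizon 5.5594 years):
d₁ = [ln(V₀/D) + (r + σ²/2)T] / (σ√T)
   = [ln(348.5005/290.8410) + (0.0737 + 0.5·0.2155²)·5.5594] / (0.2155·√5.5594)
   = [0.180863 + 0.538818] / 0.508114 = 1.416376
d₂ = d₁ − σ√T = 1.416376 − 0.508114 = 0.908262
risk-neutral PD = N(−d₂) = N(-0.908262) = 0.181870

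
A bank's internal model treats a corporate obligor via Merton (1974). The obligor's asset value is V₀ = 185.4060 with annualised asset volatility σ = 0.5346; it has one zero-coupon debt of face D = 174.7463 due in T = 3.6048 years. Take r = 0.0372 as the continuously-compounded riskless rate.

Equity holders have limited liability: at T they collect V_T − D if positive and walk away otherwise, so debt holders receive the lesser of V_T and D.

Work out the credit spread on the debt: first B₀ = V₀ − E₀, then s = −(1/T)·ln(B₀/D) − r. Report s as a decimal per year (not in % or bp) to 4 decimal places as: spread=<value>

Equity is a call on the firm's assets struck at D = 174.7463:
d₁ = [ln(V₀/D) + (r + σ²/2)T] / (σ√T)
   = [ln(185.4060/174.7463) + (0.0372 + 0.5·0.5346²)·3.6048] / (0.5346·√3.6048)
   = [0.059213 + 0.649219] / 1.015008 = 0.697957
d₂ = d₁ − σ√T = 0.697957 − 1.015008 = -0.317051
N(d₁) = 0.757398,  N(d₂) = 0.375602,  e^(−rT) = 0.874504
E₀ = V₀·N(d₁) − D·e^(−rT)·N(d₂)
   = 185.4060·0.757398 − 174.7463·0.874504·0.375602 = 83.027953
B₀ = V₀ − E₀ = 185.4060 − 83.027953 = 102.378047
spread = −(1/T)·ln(B₀/D) − r = −(1/3.6048)·ln(102.378047/174.7463) − 0.0372 = 0.11111971

spread=0.1111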